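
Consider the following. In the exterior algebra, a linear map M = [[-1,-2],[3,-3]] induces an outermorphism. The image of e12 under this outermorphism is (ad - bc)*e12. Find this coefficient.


The outermorphism of a linear map f sends e1^e2 to f(e1)^f(e2).
f(e1) = -1*e1 + 3*e2
f(e2) = -2*e1 - 3*e2
f(e1) ^ f(e2) = (-1*e1 + 3*e2) ^ (-2*e1 - 3*e2)
= (-1)*(-3)*e12 + 3*(-2)*e21
= (3 - (-6))*e12
= 9*e12
Coefficient = 9


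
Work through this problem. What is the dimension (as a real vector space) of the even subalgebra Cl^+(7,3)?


Even subalgebra dimension = 2^(n-1)
n = 7 + 3 = 10
2^(10 - 1) = 2^9 = 512
Verification: sum of C(10,k) for even k = 1 + 45 + 210 + 210 + 45 + 1 = 512
Result = 512


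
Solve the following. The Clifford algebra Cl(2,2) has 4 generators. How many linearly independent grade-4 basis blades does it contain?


Number of grade-k basis blades in Cl(p,q) with n = p + q is C(n, k).
n = 2 + 2 = 4
C(4, 4) = 4! / (4! * 0!)
= 24 / (24 * 1)
= 1


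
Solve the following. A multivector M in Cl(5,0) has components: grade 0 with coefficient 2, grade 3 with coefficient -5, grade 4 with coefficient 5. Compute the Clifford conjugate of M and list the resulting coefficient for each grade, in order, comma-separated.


Clifford conjugate sign for grade k: (-1)^(k(k+1)/2)
Grade 0: (-1)^(0*1/2) = (-1)^0 = 1, coeff 2 -> 2
Grade 3: (-1)^(3*4/2) = (-1)^6 = 1, coeff -5 -> -5
Grade 4: (-1)^(4*5/2) = (-1)^10 = 1, coeff 5 -> 5
Conjugated coefficients: 2, -5, 5


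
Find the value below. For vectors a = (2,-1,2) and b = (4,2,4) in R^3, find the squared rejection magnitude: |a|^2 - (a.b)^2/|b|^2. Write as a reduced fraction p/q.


|a|^2 = 2^2 + (-1)^2 + 2^2 = 9
|b|^2 = 4^2 + 2^2 + 4^2 = 36
a . b = 2*4 + (-1)*2 + 2*4 = 14
(a.b)^2 = 14^2 = 196
|rej|^2 = 9 - 196/36
= (324 - 196)/36
= 128/36
In lowest terms: 32/9


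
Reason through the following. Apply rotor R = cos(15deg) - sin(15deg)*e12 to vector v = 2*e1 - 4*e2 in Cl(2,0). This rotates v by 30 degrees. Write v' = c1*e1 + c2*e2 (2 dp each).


Rotor R = cos(15deg) - sin(15deg)*e12
Rotation angle theta = 2 * 15 = 30 degrees
v' = R*v*~R rotates v by theta.
cos(30deg) = 0.8660, sin(30deg) = 0.5000
v'_1 = 2*cos(30deg) - (-4)*sin(30deg)
= 2*0.8660 - (-4)*0.5000
= 3.73
v'_2 = 2*sin(30deg) + (-4)*cos(30deg)
= 2*0.5000 + (-4)*0.8660
= -2.46
v' = 3.73*e1 - 2.46*e2


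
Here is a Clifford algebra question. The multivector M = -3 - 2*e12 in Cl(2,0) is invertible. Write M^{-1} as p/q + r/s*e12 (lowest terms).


M = -3 - 2*e12, where e12^2 = -1.
Since M commutes with its reverse ~M = a - b*e12, M * ~M = a^2 - b^2*e12^2 = a^2 + b^2.
So M^{-1} = ~M / (a^2 + b^2) = (a - b*e12)/(a^2 + b^2).
a^2 + b^2 = 9 + 4 = 13
Scalar part = -3/13 = -3/13
Bivector coeff = 2/13 = 2/13
M^{-1} = -3/13 + 2/13*e12


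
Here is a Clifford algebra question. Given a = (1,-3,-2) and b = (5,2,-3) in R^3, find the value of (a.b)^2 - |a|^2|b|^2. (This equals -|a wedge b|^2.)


a . b = 1*5 + (-3)*2 + (-2)*(-3)
= 5 + (-6) + 6 = 5
|a|^2 = 1^2 + (-3)^2 + (-2)^2 = 14
|b|^2 = 5^2 + 2^2 + (-3)^2 = 38
(a.b)^2 = 5^2 = 25
|a|^2 * |b|^2 = 14 * 38 = 532
Result = 25 - 532 = -507


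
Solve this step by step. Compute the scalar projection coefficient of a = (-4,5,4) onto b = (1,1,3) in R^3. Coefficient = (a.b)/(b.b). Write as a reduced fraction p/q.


Projection coefficient = (a . b) / (b . b)
a . b = (-4)*1 + 5*1 + 4*3
= -4 + 5 + 12 = 13
b . b = 1^2 + 1^2 + 3^2
= 1 + 1 + 9 = 11
Coefficient = 13/11
In lowest terms: 13/11


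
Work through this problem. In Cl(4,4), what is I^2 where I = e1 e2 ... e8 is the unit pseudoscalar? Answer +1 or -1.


The pseudoscalar I = e1...e_n (product of all n generators) of Cl(p,q) satisfies I^2 = (-1)^(q + n(n-1)/2).
p = 4, q = 4, n = p + q = 8
n(n-1)/2 = 8 * 7 / 2 = 28
Exponent = q + n(n-1)/2 = 4 + 28 = 32
I^2 = (-1)^32 = +1


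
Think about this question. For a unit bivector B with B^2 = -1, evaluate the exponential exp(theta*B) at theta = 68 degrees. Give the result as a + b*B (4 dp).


For a unit bivector B with B^2 = -1, the exponential series gives
e^(theta*B) = cos(theta) + sin(theta)*B (the GA analogue of Euler's formula).
theta = 68 degrees = 1.186824 rad
cos(68 deg) = 0.3746
sin(68 deg) = 0.9272
exp(theta*B) = 0.3746 + 0.9272*B


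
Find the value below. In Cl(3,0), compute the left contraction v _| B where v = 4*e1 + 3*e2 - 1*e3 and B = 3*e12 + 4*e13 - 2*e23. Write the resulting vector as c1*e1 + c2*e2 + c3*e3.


Left contraction v _| B = <vB>_1 (grade-1 part of the geometric product vB).
Using e1_|e12 = e2, e2_|e12 = -e1, e1_|e13 = e3, e3_|e13 = -e1, e2_|e23 = e3, e3_|e23 = -e2:
e1 coeff: -v2*b12 - v3*b13 = -(3)*(3) - (-1)*(4) = -5
e2 coeff: v1*b12 - v3*b23 = (4)*(3) - (-1)*(-2) = 10
e3 coeff: v1*b13 + v2*b23 = (4)*(4) + (3)*(-2) = 10
v _| B = -5*e1 + 10*e2 + 10*e3


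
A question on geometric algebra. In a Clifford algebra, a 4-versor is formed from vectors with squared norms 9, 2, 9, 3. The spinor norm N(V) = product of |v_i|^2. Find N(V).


Spinor norm N(V) = |v1|^2 * |v2|^2 * ... * |v4|^2
= 9 * 2 * 9 * 3
Running product: 9, 18, 162, 486
N(V) = 486


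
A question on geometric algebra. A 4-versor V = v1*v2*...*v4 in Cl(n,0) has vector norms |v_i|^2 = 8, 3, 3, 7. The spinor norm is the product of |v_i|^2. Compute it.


Spinor norm N(V) = |v1|^2 * |v2|^2 * ... * |v4|^2
= 8 * 3 * 3 * 7
Running product: 8, 24, 72, 504
N(V) = 504


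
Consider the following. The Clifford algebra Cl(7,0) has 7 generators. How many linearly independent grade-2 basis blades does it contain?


Number of grade-k basis blades in Cl(p,q) with n = p + q is C(n, k).
n = 7 + 0 = 7
C(7, 2) = 7! / (2! * 5!)
= 5040 / (2 * 120)
= 21


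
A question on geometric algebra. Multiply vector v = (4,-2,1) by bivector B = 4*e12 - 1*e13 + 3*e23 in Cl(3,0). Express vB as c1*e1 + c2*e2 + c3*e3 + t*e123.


vB has grade-1 (vector) and grade-3 (trivector) parts: vB = (v _| B) + (v ^ B).
Vector part <vB>_1:
  e1: -v2*b12 - v3*b13 = -(-2)*(4) - (1)*(-1) = 9
  e2: v1*b12 - v3*b23 = (4)*(4) - (1)*(3) = 13
  e3: v1*b13 + v2*b23 = (4)*(-1) + (-2)*(3) = -10
Trivector part <vB>_3:
  e123: v1*b23 - v2*b13 + v3*b12 = (4)*(3) - (-2)*(-1) + (1)*(4) = 14
vB = 9*e1 + 13*e2 - 10*e3 + 14*e123


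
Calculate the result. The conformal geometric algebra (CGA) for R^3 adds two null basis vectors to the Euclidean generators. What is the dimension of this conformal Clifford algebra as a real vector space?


The conformal model of R^3 uses Cl(4,1): the 3 Euclidean generators plus two extra orthogonal generators e+ (e+^2 = +1) and e- (e-^2 = -1), from which the null vectors e0, einf are built.
Number of generators m = 3 + 2 = 5.
dim Cl(p,q) = 2^m = 2^5 = 32


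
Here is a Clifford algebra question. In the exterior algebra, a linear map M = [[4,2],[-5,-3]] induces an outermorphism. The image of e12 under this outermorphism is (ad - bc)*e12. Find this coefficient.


The outermorphism of a linear map f sends e1^e2 to f(e1)^f(e2).
f(e1) = 4*e1 - 5*e2
f(e2) = 2*e1 - 3*e2
f(e1) ^ f(e2) = (4*e1 - 5*e2) ^ (2*e1 - 3*e2)
= 4*(-3)*e12 + (-5)*2*e21
= (-12 - (-10))*e12
= -2*e12
Coefficient = -2


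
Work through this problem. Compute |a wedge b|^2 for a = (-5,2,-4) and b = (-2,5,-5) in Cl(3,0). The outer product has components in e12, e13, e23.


a wedge b = (a1*b2 - a2*b1)*e12 + (a1*b3 - a3*b1)*e13 + (a2*b3 - a3*b2)*e23
e12 coeff: (-5)*5 - 2*(-2) = -25 - (-4) = -21
e13 coeff: (-5)*(-5) - (-4)*(-2) = 25 - 8 = 17
e23 coeff: 2*(-5) - (-4)*5 = -10 - (-20) = 10
|a wedge b|^2 = (-21)^2 + 17^2 + 10^2
= 441 + 289 + 100
= 830


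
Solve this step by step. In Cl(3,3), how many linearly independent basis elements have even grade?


Even subalgebra dimension = 2^(n-1)
n = 3 + 3 = 6
2^(6 - 1) = 2^5 = 32
Verification: sum of C(6,k) for even k = 1 + 15 + 15 + 1 = 32
Result = 32


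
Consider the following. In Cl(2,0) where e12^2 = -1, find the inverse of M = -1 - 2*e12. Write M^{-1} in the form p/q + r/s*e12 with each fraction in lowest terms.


M = -1 - 2*e12, where e12^2 = -1.
Since M commutes with its reverse ~M = a - b*e12, M * ~M = a^2 - b^2*e12^2 = a^2 + b^2.
So M^{-1} = ~M / (a^2 + b^2) = (a - b*e12)/(a^2 + b^2).
a^2 + b^2 = 1 + 4 = 5
Scalar part = -1/5 = -1/5
Bivector coeff = 2/5 = 2/5
M^{-1} = -1/5 + 2/5*e12


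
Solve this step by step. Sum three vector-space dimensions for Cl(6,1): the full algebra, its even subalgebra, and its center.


n = 6 + 1 = 7
Total dim = 2^7 = 128
Even subalgebra dim = 2^6 = 64
n is odd, so center dim = 2
Sum = 128 + 64 + 2 = 194


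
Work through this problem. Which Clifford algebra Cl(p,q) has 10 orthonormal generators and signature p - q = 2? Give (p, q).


We need p + q = 10 and p - q = 2.
Adding: 2p = 10 + 2 = 12, so p = 6.
Then q = 10 - 6 = 4.
(p, q) = (6, 4)


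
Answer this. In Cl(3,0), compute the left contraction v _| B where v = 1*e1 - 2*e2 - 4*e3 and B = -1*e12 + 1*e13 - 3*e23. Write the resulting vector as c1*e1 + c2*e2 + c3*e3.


Left contraction v _| B = <vB>_1 (grade-1 part of the geometric product vB).
Using e1_|e12 = e2, e2_|e12 = -e1, e1_|e13 = e3, e3_|e13 = -e1, e2_|e23 = e3, e3_|e23 = -e2:
e1 coeff: -v2*b12 - v3*b13 = -(-2)*(-1) - (-4)*(1) = 2
e2 coeff: v1*b12 - v3*b23 = (1)*(-1) - (-4)*(-3) = -13
e3 coeff: v1*b13 + v2*b23 = (1)*(1) + (-2)*(-3) = 7
v _| B = 2*e1 - 13*e2 + 7*e3


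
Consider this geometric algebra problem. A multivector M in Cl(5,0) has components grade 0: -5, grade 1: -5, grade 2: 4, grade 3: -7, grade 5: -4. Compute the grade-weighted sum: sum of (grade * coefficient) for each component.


Grade-weighted sum = sum of grade_k * coefficient_k
0*(-5) = 0
1*(-5) = -5
2*4 = 8
3*(-7) = -21
5*(-4) = -20
Total = 0 + (-5) + 8 + (-21) + (-20) = -38


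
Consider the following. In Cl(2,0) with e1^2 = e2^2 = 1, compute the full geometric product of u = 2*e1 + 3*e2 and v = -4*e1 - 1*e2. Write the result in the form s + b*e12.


Expand: (2*e1 + 3*e2)(-4*e1 - 1*e2)
= 2*(-4)*e1e1 + 2*(-1)*e1e2 + 3*(-4)*e2e1 + 3*(-1)*e2e2
Using e1^2 = e2^2 = 1, e2e1 = -e1e2:
Scalar part s = 2*(-4) + 3*(-1) = -8 + (-3) = -11
Bivector part b = 2*(-1) - 3*(-4) = -2 - (-12) = 10
uv = -11 + 10*e12


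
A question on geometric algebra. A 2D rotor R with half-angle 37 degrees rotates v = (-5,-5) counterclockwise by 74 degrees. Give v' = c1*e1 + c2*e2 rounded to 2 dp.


Rotor R = cos(37deg) - sin(37deg)*e12
Rotation angle theta = 2 * 37 = 74 degrees
v' = R*v*~R rotates v by theta.
cos(74deg) = 0.2756, sin(74deg) = 0.9613
v'_1 = -5*cos(74deg) - (-5)*sin(74deg)
= -5*0.2756 - (-5)*0.9613
= 3.43
v'_2 = -5*sin(74deg) + (-5)*cos(74deg)
= -5*0.9613 + (-5)*0.2756
= -6.18
v' = 3.43*e1 - 6.18*e2


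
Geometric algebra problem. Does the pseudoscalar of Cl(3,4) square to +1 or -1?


The pseudoscalar I = e1...e_n (product of all n generators) of Cl(p,q) satisfies I^2 = (-1)^(q + n(n-1)/2).
p = 3, q = 4, n = p + q = 7
n(n-1)/2 = 7 * 6 / 2 = 21
Exponent = q + n(n-1)/2 = 4 + 21 = 25
I^2 = (-1)^25 = -1


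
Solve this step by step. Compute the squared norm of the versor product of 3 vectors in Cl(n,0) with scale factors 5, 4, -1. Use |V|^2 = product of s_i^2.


Each vector v_i has |v_i|^2 = s_i^2
Squared scales: 5^2 = 25, 4^2 = 16, (-1)^2 = 1
|V|^2 = 25 * 16 * 1
= 400


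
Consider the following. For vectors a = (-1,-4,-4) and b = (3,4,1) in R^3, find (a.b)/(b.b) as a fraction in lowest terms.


Projection coefficient = (a . b) / (b . b)
a . b = (-1)*3 + (-4)*4 + (-4)*1
= -3 + (-16) + (-4) = -23
b . b = 3^2 + 4^2 + 1^2
= 9 + 16 + 1 = 26
Coefficient = -23/26
In lowest terms: -23/26


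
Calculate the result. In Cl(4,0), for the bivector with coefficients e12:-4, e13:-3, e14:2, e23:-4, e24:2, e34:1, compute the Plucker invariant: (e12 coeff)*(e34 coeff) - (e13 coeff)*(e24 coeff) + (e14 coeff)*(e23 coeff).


Plucker relation: af - be + cd
a*f = (-4)*1 = -4
b*e = (-3)*2 = -6
c*d = 2*(-4) = -8
af - be + cd = -4 - (-6) + (-8)
= -6


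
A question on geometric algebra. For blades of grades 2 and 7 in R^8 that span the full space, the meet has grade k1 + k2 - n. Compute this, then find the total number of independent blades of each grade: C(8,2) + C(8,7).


Meet grade = grade(A) + grade(B) - n
= 2 + 7 - 8 = 1
C(8,2) = 28
C(8,7) = 8
dim_A + dim_B = 28 + 8 = 36


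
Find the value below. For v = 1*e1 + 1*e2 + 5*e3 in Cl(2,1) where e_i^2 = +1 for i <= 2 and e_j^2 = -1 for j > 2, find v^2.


v^2 = sum of c_i^2 * e_i^2
Positive signature terms (e_i^2 = +1): 1^2 + 1^2 = 2
Negative signature terms (e_j^2 = -1): 5^2 = 25
v^2 = 2 - 25 = -23


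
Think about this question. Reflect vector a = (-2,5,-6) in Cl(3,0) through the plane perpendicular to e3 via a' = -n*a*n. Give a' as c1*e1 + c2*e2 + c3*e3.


Reflection formula: a' = -n*a*n, with n = e3 (unit vector, n^2 = 1).
For reflection through hyperplane perp to e3:
The component along e3 flips sign, others stay.
a = (-2, 5, -6)
a' = (-2, 5, 6)
a' = -2*e1 + 5*e2 + 6*e3


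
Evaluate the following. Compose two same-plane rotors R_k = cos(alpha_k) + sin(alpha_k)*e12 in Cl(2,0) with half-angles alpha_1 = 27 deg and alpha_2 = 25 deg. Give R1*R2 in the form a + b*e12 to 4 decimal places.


Same-plane rotors commute and their half-angles add:
R1*R2 = cos(a1 + a2) + sin(a1 + a2)*e12.
a1 + a2 = 27 + 25 = 52 deg
cos(52 deg) = 0.6157
sin(52 deg) = 0.7880
R1*R2 = 0.6157 + 0.7880*e12


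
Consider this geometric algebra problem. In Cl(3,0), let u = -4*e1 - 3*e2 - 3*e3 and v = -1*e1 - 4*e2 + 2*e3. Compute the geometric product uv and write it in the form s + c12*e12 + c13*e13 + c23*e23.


In Cl(3,0): e_i^2 = 1, e_ie_j = -e_je_i for i != j.
Scalar part = u . v = (-4)*(-1) + (-3)*(-4) + (-3)*2
= 4 + 12 + (-6) = 10
e12 coeff = (-4)*(-4) - (-3)*(-1) = 16 - 3 = 13
e13 coeff = (-4)*2 - (-3)*(-1) = -8 - 3 = -11
e23 coeff = (-3)*2 - (-3)*(-4) = -6 - 12 = -18
uv = 10 + 13*e12 - 11*e13 - 18*e23


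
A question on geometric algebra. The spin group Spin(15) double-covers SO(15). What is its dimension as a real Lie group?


Spin(n) double-covers SO(n); both have Lie algebra so(n) of dimension n(n-1)/2.
n = 15
n(n-1) = 15 * 14 = 210
dim Spin(15) = 210/2 = 105


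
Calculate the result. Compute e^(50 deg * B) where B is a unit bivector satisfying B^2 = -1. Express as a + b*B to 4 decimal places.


For a unit bivector B with B^2 = -1, the exponential series gives
e^(theta*B) = cos(theta) + sin(theta)*B (the GA analogue of Euler's formula).
theta = 50 degrees = 0.872665 rad
cos(50 deg) = 0.6428
sin(50 deg) = 0.7660
exp(theta*B) = 0.6428 + 0.7660*B


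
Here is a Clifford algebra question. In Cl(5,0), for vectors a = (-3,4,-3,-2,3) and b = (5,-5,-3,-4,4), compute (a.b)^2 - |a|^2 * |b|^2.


a . b = (-3)*5 + 4*(-5) + (-3)*(-3) + (-2)*(-4) + 3*4
= -15 + (-20) + 9 + 8 + 12 = -6
|a|^2 = (-3)^2 + 4^2 + (-3)^2 + (-2)^2 + 3^2 = 47
|b|^2 = 5^2 + (-5)^2 + (-3)^2 + (-4)^2 + 4^2 = 91
(a.b)^2 = (-6)^2 = 36
|a|^2 * |b|^2 = 47 * 91 = 4277
Result = 36 - 4277 = -4241


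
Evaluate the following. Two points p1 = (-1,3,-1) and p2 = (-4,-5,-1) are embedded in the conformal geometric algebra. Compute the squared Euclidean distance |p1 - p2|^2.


p1 - p2 = (3, 8, 0)
|p1 - p2|^2 = 3^2 + 8^2 + 0^2
= 9 + 64 + 0
= 73


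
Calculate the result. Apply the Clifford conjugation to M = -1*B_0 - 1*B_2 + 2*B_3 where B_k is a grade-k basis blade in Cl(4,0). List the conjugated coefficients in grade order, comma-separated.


Clifford conjugate sign for grade k: (-1)^(k(k+1)/2)
Grade 0: (-1)^(0*1/2) = (-1)^0 = 1, coeff -1 -> -1
Grade 2: (-1)^(2*3/2) = (-1)^3 = -1, coeff -1 -> 1
Grade 3: (-1)^(3*4/2) = (-1)^6 = 1, coeff 2 -> 2
Conjugated coefficients: -1, 1, 2


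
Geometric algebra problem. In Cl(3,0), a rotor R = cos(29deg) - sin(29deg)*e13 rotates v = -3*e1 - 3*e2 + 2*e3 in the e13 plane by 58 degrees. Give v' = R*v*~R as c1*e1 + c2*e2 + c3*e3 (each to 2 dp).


Rotor R = cos(29deg) - sin(29deg)*e13
Rotation angle theta = 2 * 29 = 58 degrees in the e13 plane (e1 -> e3).
The component perpendicular to the plane (e2) is invariant: v'_2 = v2 = -3.00
cos(58deg) = 0.5299, sin(58deg) = 0.8480
v'_1 = v1*cos(theta) - v3*sin(theta) = -3*0.5299 - 2*0.8480 = -3.29
v'_3 = v1*sin(theta) + v3*cos(theta) = -3*0.8480 + 2*0.5299 = -1.48
v' = -3.29*e1 - 3.00*e2 - 1.48*e3


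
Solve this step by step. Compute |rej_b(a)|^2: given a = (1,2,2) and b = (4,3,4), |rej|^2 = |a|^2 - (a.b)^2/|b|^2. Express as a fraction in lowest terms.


|a|^2 = 1^2 + 2^2 + 2^2 = 9
|b|^2 = 4^2 + 3^2 + 4^2 = 41
a . b = 1*4 + 2*3 + 2*4 = 18
(a.b)^2 = 18^2 = 324
|rej|^2 = 9 - 324/41
= (369 - 324)/41
= 45/41
In lowest terms: 45/41


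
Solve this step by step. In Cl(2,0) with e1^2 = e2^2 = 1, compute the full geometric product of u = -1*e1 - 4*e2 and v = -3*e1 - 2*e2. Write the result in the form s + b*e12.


Expand: (-1*e1 - 4*e2)(-3*e1 - 2*e2)
= (-1)*(-3)*e1e1 + (-1)*(-2)*e1e2 + (-4)*(-3)*e2e1 + (-4)*(-2)*e2e2
Using e1^2 = e2^2 = 1, e2e1 = -e1e2:
Scalar part s = (-1)*(-3) + (-4)*(-2) = 3 + 8 = 11
Bivector part b = (-1)*(-2) - (-4)*(-3) = 2 - 12 = -10
uv = 11 - 10*e12


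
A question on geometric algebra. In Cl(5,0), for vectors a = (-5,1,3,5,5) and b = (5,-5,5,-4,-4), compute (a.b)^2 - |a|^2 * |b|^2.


a . b = (-5)*5 + 1*(-5) + 3*5 + 5*(-4) + 5*(-4)
= -25 + (-5) + 15 + (-20) + (-20) = -55
|a|^2 = (-5)^2 + 1^2 + 3^2 + 5^2 + 5^2 = 85
|b|^2 = 5^2 + (-5)^2 + 5^2 + (-4)^2 + (-4)^2 = 107
(a.b)^2 = (-55)^2 = 3025
|a|^2 * |b|^2 = 85 * 107 = 9095
Result = 3025 - 9095 = -6070


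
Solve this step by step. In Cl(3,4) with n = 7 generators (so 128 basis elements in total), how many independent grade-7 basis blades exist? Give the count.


Number of grade-k basis blades in Cl(p,q) with n = p + q is C(n, k).
n = 3 + 4 = 7
C(7, 7) = 7! / (7! * 0!)
= 5040 / (5040 * 1)
= 1


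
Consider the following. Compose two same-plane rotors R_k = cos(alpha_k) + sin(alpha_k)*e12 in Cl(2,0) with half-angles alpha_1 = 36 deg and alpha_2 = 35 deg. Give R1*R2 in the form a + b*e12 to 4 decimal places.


Same-plane rotors commute and their half-angles add:
R1*R2 = cos(a1 + a2) + sin(a1 + a2)*e12.
a1 + a2 = 36 + 35 = 71 deg
cos(71 deg) = 0.3256
sin(71 deg) = 0.9455
R1*R2 = 0.3256 + 0.9455*e12


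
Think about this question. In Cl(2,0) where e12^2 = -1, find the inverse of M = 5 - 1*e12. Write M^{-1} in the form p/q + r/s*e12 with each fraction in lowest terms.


M = 5 - 1*e12, where e12^2 = -1.
Since M commutes with its reverse ~M = a - b*e12, M * ~M = a^2 - b^2*e12^2 = a^2 + b^2.
So M^{-1} = ~M / (a^2 + b^2) = (a - b*e12)/(a^2 + b^2).
a^2 + b^2 = 25 + 1 = 26
Scalar part = 5/26 = 5/26
Bivector coeff = 1/26 = 1/26
M^{-1} = 5/26 + 1/26*e12


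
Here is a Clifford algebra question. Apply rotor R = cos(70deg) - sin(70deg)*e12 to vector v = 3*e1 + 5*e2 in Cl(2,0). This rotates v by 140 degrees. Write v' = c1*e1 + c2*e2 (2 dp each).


Rotor R = cos(70deg) - sin(70deg)*e12
Rotation angle theta = 2 * 70 = 140 degrees
v' = R*v*~R rotates v by theta.
cos(140deg) = -0.7660, sin(140deg) = 0.6428
v'_1 = 3*cos(140deg) - 5*sin(140deg)
= 3*(-0.7660) - 5*0.6428
= -5.51
v'_2 = 3*sin(140deg) + 5*cos(140deg)
= 3*0.6428 + 5*(-0.7660)
= -1.90
v' = -5.51*e1 - 1.90*e2


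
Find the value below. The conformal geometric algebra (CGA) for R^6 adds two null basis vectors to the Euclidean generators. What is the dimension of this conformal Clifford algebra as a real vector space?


The conformal model of R^6 uses Cl(7,1): the 6 Euclidean generators plus two extra orthogonal generators e+ (e+^2 = +1) and e- (e-^2 = -1), from which the null vectors e0, einf are built.
Number of generators m = 6 + 2 = 8.
dim Cl(p,q) = 2^m = 2^8 = 256


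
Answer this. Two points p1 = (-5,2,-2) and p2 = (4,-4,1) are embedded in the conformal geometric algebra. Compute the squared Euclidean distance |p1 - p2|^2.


p1 - p2 = (-9, 6, -3)
|p1 - p2|^2 = (-9)^2 + 6^2 + (-3)^2
= 81 + 36 + 9
= 126


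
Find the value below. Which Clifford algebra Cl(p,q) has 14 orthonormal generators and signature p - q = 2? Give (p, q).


We need p + q = 14 and p - q = 2.
Adding: 2p = 14 + 2 = 16, so p = 8.
Then q = 14 - 8 = 6.
(p, q) = (8, 6)


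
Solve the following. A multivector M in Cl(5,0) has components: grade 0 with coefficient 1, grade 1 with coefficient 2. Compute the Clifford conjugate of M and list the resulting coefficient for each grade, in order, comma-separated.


Clifford conjugate sign for grade k: (-1)^(k(k+1)/2)
Grade 0: (-1)^(0*1/2) = (-1)^0 = 1, coeff 1 -> 1
Grade 1: (-1)^(1*2/2) = (-1)^1 = -1, coeff 2 -> -2
Conjugated coefficients: 1, -2


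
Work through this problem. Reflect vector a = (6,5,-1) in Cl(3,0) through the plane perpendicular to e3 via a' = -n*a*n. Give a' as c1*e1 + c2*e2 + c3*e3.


Reflection formula: a' = -n*a*n, with n = e3 (unit vector, n^2 = 1).
For reflection through hyperplane perp to e3:
The component along e3 flips sign, others stay.
a = (6, 5, -1)
a' = (6, 5, 1)
a' = 6*e1 + 5*e2 + 1*e3


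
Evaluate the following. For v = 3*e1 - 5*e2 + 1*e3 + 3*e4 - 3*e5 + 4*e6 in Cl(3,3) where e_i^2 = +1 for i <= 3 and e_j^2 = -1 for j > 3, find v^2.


v^2 = sum of c_i^2 * e_i^2
Positive signature terms (e_i^2 = +1): 3^2 + (-5)^2 + 1^2 = 35
Negative signature terms (e_j^2 = -1): 3^2 + (-3)^2 + 4^2 = 34
v^2 = 35 - 34 = 1


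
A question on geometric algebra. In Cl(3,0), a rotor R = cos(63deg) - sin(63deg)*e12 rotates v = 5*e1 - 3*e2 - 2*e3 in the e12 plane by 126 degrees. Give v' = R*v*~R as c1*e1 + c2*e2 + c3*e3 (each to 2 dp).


Rotor R = cos(63deg) - sin(63deg)*e12
Rotation angle theta = 2 * 63 = 126 degrees in the e12 plane (e1 -> e2).
The component perpendicular to the plane (e3) is invariant: v'_3 = v3 = -2.00
cos(126deg) = -0.5878, sin(126deg) = 0.8090
v'_1 = v1*cos(theta) - v2*sin(theta) = 5*(-0.5878) - (-3)*0.8090 = -0.51
v'_2 = v1*sin(theta) + v2*cos(theta) = 5*0.8090 + (-3)*(-0.5878) = 5.81
v' = -0.51*e1 + 5.81*e2 - 2.00*e3


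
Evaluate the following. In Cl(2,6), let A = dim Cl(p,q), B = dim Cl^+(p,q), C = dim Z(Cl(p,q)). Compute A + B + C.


n = 2 + 6 = 8
Total dim = 2^8 = 256
Even subalgebra dim = 2^7 = 128
n is even, so center dim = 1
Sum = 256 + 128 + 1 = 385


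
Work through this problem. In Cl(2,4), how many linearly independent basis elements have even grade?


Even subalgebra dimension = 2^(n-1)
n = 2 + 4 = 6
2^(6 - 1) = 2^5 = 32
Verification: sum of C(6,k) for even k = 1 + 15 + 15 + 1 = 32
Result = 32


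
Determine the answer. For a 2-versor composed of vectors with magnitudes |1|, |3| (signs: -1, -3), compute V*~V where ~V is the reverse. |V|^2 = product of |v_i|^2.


Each vector v_i has |v_i|^2 = s_i^2
Squared scales: (-1)^2 = 1, (-3)^2 = 9
|V|^2 = 1 * 9
= 9


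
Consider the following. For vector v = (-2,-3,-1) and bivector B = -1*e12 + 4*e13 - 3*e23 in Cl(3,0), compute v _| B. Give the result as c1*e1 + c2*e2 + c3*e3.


Left contraction v _| B = <vB>_1 (grade-1 part of the geometric product vB).
Using e1_|e12 = e2, e2_|e12 = -e1, e1_|e13 = e3, e3_|e13 = -e1, e2_|e23 = e3, e3_|e23 = -e2:
e1 coeff: -v2*b12 - v3*b13 = -(-3)*(-1) - (-1)*(4) = 1
e2 coeff: v1*b12 - v3*b23 = (-2)*(-1) - (-1)*(-3) = -1
e3 coeff: v1*b13 + v2*b23 = (-2)*(4) + (-3)*(-3) = 1
v _| B = 1*e1 - 1*e2 + 1*e3


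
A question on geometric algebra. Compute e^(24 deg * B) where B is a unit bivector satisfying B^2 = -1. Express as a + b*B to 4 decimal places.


For a unit bivector B with B^2 = -1, the exponential series gives
e^(theta*B) = cos(theta) + sin(theta)*B (the GA analogue of Euler's formula).
theta = 24 degrees = 0.418879 rad
cos(24 deg) = 0.9135
sin(24 deg) = 0.4067
exp(theta*B) = 0.9135 + 0.4067*B


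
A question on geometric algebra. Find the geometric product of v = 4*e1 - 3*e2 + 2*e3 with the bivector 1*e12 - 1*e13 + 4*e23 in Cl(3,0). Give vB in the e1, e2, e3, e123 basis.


vB has grade-1 (vector) and grade-3 (trivector) parts: vB = (v _| B) + (v ^ B).
Vector part <vB>_1:
  e1: -v2*b12 - v3*b13 = -(-3)*(1) - (2)*(-1) = 5
  e2: v1*b12 - v3*b23 = (4)*(1) - (2)*(4) = -4
  e3: v1*b13 + v2*b23 = (4)*(-1) + (-3)*(4) = -16
Trivector part <vB>_3:
  e123: v1*b23 - v2*b13 + v3*b12 = (4)*(4) - (-3)*(-1) + (2)*(1) = 15
vB = 5*e1 - 4*e2 - 16*e3 + 15*e123


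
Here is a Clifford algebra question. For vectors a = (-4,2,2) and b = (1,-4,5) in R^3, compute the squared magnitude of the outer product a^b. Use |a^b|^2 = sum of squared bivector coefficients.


a wedge b = (a1*b2 - a2*b1)*e12 + (a1*b3 - a3*b1)*e13 + (a2*b3 - a3*b2)*e23
e12 coeff: (-4)*(-4) - 2*1 = 16 - 2 = 14
e13 coeff: (-4)*5 - 2*1 = -20 - 2 = -22
e23 coeff: 2*5 - 2*(-4) = 10 - (-8) = 18
|a wedge b|^2 = 14^2 + (-22)^2 + 18^2
= 196 + 484 + 324
= 1004


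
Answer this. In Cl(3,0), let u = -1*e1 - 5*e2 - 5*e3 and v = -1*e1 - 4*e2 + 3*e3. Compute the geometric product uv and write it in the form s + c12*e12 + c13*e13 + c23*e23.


In Cl(3,0): e_i^2 = 1, e_ie_j = -e_je_i for i != j.
Scalar part = u . v = (-1)*(-1) + (-5)*(-4) + (-5)*3
= 1 + 20 + (-15) = 6
e12 coeff = (-1)*(-4) - (-5)*(-1) = 4 - 5 = -1
e13 coeff = (-1)*3 - (-5)*(-1) = -3 - 5 = -8
e23 coeff = (-5)*3 - (-5)*(-4) = -15 - 20 = -35
uv = 6 - 1*e12 - 8*e13 - 35*e23


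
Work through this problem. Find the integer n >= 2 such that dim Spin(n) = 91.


dim Spin(n) = dim so(n) = n(n-1)/2.
Solve n(n-1)/2 = 91, i.e. n^2 - n - 182 = 0.
Discriminant = 1 + 8*91 = 729
n = (1 + sqrt(729))/2 = (1 + 27)/2 = 14


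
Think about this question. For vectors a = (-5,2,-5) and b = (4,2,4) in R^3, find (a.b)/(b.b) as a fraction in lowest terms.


Projection coefficient = (a . b) / (b . b)
a . b = (-5)*4 + 2*2 + (-5)*4
= -20 + 4 + (-20) = -36
b . b = 4^2 + 2^2 + 4^2
= 16 + 4 + 16 = 36
Coefficient = -36/36
In lowest terms: -1/1


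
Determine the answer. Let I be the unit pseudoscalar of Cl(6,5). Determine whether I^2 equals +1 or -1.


The pseudoscalar I = e1...e_n (product of all n generators) of Cl(p,q) satisfies I^2 = (-1)^(q + n(n-1)/2).
p = 6, q = 5, n = p + q = 11
n(n-1)/2 = 11 * 10 / 2 = 55
Exponent = q + n(n-1)/2 = 5 + 55 = 60
I^2 = (-1)^60 = +1


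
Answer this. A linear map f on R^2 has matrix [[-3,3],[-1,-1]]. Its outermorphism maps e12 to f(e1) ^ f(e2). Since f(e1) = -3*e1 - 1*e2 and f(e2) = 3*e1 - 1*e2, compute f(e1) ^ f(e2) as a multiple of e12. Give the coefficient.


The outermorphism of a linear map f sends e1^e2 to f(e1)^f(e2).
f(e1) = -3*e1 - 1*e2
f(e2) = 3*e1 - 1*e2
f(e1) ^ f(e2) = (-3*e1 - 1*e2) ^ (3*e1 - 1*e2)
= (-3)*(-1)*e12 + (-1)*3*e21
= (3 - (-3))*e12
= 6*e12
Coefficient = 6


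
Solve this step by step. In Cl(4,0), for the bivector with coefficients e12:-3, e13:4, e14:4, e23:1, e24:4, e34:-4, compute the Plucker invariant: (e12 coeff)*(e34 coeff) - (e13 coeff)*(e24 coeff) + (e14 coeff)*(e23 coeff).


Plucker relation: af - be + cd
a*f = (-3)*(-4) = 12
b*e = 4*4 = 16
c*d = 4*1 = 4
af - be + cd = 12 - 16 + 4
= 0


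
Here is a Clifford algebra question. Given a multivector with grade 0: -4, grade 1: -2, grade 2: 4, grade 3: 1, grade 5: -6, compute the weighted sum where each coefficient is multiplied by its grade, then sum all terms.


Grade-weighted sum = sum of grade_k * coefficient_k
0*(-4) = 0
1*(-2) = -2
2*4 = 8
3*1 = 3
5*(-6) = -30
Total = 0 + (-2) + 8 + 3 + (-30) = -21


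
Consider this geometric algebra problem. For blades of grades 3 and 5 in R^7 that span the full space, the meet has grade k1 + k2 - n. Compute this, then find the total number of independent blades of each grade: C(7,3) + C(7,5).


Meet grade = grade(A) + grade(B) - n
= 3 + 5 - 7 = 1
C(7,3) = 35
C(7,5) = 21
dim_A + dim_B = 35 + 21 = 56


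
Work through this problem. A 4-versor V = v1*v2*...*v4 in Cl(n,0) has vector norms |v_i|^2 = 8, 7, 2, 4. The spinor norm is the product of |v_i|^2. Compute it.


Spinor norm N(V) = |v1|^2 * |v2|^2 * ... * |v4|^2
= 8 * 7 * 2 * 4
Running product: 8, 56, 112, 448
N(V) = 448


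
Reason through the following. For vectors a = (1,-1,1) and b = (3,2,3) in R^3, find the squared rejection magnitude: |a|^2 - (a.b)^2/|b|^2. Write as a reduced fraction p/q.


|a|^2 = 1^2 + (-1)^2 + 1^2 = 3
|b|^2 = 3^2 + 2^2 + 3^2 = 22
a . b = 1*3 + (-1)*2 + 1*3 = 4
(a.b)^2 = 4^2 = 16
|rej|^2 = 3 - 16/22
= (66 - 16)/22
= 50/22
In lowest terms: 25/11


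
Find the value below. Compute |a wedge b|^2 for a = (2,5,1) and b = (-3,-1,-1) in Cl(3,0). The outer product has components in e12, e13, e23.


a wedge b = (a1*b2 - a2*b1)*e12 + (a1*b3 - a3*b1)*e13 + (a2*b3 - a3*b2)*e23
e12 coeff: 2*(-1) - 5*(-3) = -2 - (-15) = 13
e13 coeff: 2*(-1) - 1*(-3) = -2 - (-3) = 1
e23 coeff: 5*(-1) - 1*(-1) = -5 - (-1) = -4
|a wedge b|^2 = 13^2 + 1^2 + (-4)^2
= 169 + 1 + 16
= 186


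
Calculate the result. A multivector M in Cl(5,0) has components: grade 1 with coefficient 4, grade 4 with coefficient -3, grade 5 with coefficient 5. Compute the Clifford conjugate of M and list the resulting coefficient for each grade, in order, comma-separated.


Clifford conjugate sign for grade k: (-1)^(k(k+1)/2)
Grade 1: (-1)^(1*2/2) = (-1)^1 = -1, coeff 4 -> -4
Grade 4: (-1)^(4*5/2) = (-1)^10 = 1, coeff -3 -> -3
Grade 5: (-1)^(5*6/2) = (-1)^15 = -1, coeff 5 -> -5
Conjugated coefficients: -4, -3, -5


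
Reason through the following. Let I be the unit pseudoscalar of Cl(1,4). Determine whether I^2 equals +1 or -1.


The pseudoscalar I = e1...e_n (product of all n generators) of Cl(p,q) satisfies I^2 = (-1)^(q + n(n-1)/2).
p = 1, q = 4, n = p + q = 5
n(n-1)/2 = 5 * 4 / 2 = 10
Exponent = q + n(n-1)/2 = 4 + 10 = 14
I^2 = (-1)^14 = +1


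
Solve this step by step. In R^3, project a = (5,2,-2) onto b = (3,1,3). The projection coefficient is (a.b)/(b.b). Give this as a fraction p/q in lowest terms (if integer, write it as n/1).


Projection coefficient = (a . b) / (b . b)
a . b = 5*3 + 2*1 + (-2)*3
= 15 + 2 + (-6) = 11
b . b = 3^2 + 1^2 + 3^2
= 9 + 1 + 9 = 19
Coefficient = 11/19
In lowest terms: 11/19


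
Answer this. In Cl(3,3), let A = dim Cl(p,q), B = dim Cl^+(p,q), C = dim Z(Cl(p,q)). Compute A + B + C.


n = 3 + 3 = 6
Total dim = 2^6 = 64
Even subalgebra dim = 2^5 = 32
n is even, so center dim = 1
Sum = 64 + 32 + 1 = 97


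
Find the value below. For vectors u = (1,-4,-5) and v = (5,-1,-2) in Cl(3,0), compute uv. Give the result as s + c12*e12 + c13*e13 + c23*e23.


In Cl(3,0): e_i^2 = 1, e_ie_j = -e_je_i for i != j.
Scalar part = u . v = 1*5 + (-4)*(-1) + (-5)*(-2)
= 5 + 4 + 10 = 19
e12 coeff = 1*(-1) - (-4)*5 = -1 - (-20) = 19
e13 coeff = 1*(-2) - (-5)*5 = -2 - (-25) = 23
e23 coeff = (-4)*(-2) - (-5)*(-1) = 8 - 5 = 3
uv = 19 + 19*e12 + 23*e13 + 3*e23


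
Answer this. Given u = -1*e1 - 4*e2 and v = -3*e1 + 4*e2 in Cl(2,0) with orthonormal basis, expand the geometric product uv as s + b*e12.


Expand: (-1*e1 - 4*e2)(-3*e1 + 4*e2)
= (-1)*(-3)*e1e1 + (-1)*4*e1e2 + (-4)*(-3)*e2e1 + (-4)*4*e2e2
Using e1^2 = e2^2 = 1, e2e1 = -e1e2:
Scalar part s = (-1)*(-3) + (-4)*4 = 3 + (-16) = -13
Bivector part b = (-1)*4 - (-4)*(-3) = -4 - 12 = -16
uv = -13 - 16*e12


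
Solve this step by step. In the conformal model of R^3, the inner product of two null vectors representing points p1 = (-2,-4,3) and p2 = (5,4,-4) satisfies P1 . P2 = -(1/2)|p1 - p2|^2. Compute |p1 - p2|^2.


p1 - p2 = (-7, -8, 7)
|p1 - p2|^2 = (-7)^2 + (-8)^2 + 7^2
= 49 + 64 + 49
= 162


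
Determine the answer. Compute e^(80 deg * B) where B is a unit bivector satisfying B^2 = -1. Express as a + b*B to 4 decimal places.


For a unit bivector B with B^2 = -1, the exponential series gives
e^(theta*B) = cos(theta) + sin(theta)*B (the GA analogue of Euler's formula).
theta = 80 degrees = 1.396263 rad
cos(80 deg) = 0.1736
sin(80 deg) = 0.9848
exp(theta*B) = 0.1736 + 0.9848*B


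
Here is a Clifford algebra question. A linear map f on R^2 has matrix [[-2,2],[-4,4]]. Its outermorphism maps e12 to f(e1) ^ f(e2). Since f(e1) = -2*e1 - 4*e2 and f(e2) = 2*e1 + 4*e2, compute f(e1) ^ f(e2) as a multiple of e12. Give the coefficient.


The outermorphism of a linear map f sends e1^e2 to f(e1)^f(e2).
f(e1) = -2*e1 - 4*e2
f(e2) = 2*e1 + 4*e2
f(e1) ^ f(e2) = (-2*e1 - 4*e2) ^ (2*e1 + 4*e2)
= (-2)*4*e12 + (-4)*2*e21
= (-8 - (-8))*e12
= 0*e12
Coefficient = 0


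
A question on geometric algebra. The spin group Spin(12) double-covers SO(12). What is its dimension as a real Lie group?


Spin(n) double-covers SO(n); both have Lie algebra so(n) of dimension n(n-1)/2.
n = 12
n(n-1) = 12 * 11 = 132
dim Spin(12) = 132/2 = 66


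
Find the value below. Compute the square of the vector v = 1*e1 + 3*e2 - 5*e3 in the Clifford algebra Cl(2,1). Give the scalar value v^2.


v^2 = sum of c_i^2 * e_i^2
Positive signature terms (e_i^2 = +1): 1^2 + 3^2 = 10
Negative signature terms (e_j^2 = -1): (-5)^2 = 25
v^2 = 10 - 25 = -15


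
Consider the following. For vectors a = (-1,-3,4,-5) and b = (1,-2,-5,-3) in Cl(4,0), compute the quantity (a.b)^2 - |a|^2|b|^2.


a . b = (-1)*1 + (-3)*(-2) + 4*(-5) + (-5)*(-3)
= -1 + 6 + (-20) + 15 = 0
|a|^2 = (-1)^2 + (-3)^2 + 4^2 + (-5)^2 = 51
|b|^2 = 1^2 + (-2)^2 + (-5)^2 + (-3)^2 = 39
(a.b)^2 = 0^2 = 0
|a|^2 * |b|^2 = 51 * 39 = 1989
Result = 0 - 1989 = -1989


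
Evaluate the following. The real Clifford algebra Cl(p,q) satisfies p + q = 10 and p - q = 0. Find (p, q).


We need p + q = 10 and p - q = 0.
Adding: 2p = 10 + 0 = 10, so p = 5.
Then q = 10 - 5 = 5.
(p, q) = (5, 5)


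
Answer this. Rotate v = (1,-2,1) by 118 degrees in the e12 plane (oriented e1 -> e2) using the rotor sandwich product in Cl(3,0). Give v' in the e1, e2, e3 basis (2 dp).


Rotor R = cos(59deg) - sin(59deg)*e12
Rotation angle theta = 2 * 59 = 118 degrees in the e12 plane (e1 -> e2).
The component perpendicular to the plane (e3) is invariant: v'_3 = v3 = 1.00
cos(118deg) = -0.4695, sin(118deg) = 0.8829
v'_1 = v1*cos(theta) - v2*sin(theta) = 1*(-0.4695) - (-2)*0.8829 = 1.30
v'_2 = v1*sin(theta) + v2*cos(theta) = 1*0.8829 + (-2)*(-0.4695) = 1.82
v' = 1.30*e1 + 1.82*e2 + 1.00*e3


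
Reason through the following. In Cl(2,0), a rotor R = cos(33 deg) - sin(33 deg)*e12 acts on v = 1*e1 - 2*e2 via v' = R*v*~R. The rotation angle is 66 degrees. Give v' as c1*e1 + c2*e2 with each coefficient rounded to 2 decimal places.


Rotor R = cos(33deg) - sin(33deg)*e12
Rotation angle theta = 2 * 33 = 66 degrees
v' = R*v*~R rotates v by theta.
cos(66deg) = 0.4067, sin(66deg) = 0.9135
v'_1 = 1*cos(66deg) - (-2)*sin(66deg)
= 1*0.4067 - (-2)*0.9135
= 2.23
v'_2 = 1*sin(66deg) + (-2)*cos(66deg)
= 1*0.9135 + (-2)*0.4067
= 0.10
v' = 2.23*e1 + 0.10*e2


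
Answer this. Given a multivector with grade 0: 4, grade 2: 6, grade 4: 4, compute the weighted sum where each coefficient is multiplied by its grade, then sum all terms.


Grade-weighted sum = sum of grade_k * coefficient_k
0*4 = 0
2*6 = 12
4*4 = 16
Total = 0 + 12 + 16 = 28


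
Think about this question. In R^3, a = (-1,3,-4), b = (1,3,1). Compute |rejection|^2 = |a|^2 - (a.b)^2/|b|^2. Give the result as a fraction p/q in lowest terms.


|a|^2 = (-1)^2 + 3^2 + (-4)^2 = 26
|b|^2 = 1^2 + 3^2 + 1^2 = 11
a . b = (-1)*1 + 3*3 + (-4)*1 = 4
(a.b)^2 = 4^2 = 16
|rej|^2 = 26 - 16/11
= (286 - 16)/11
= 270/11
In lowest terms: 270/11


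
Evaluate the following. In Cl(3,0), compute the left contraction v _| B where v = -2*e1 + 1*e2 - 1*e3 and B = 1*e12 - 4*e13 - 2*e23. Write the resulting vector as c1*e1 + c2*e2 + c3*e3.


Left contraction v _| B = <vB>_1 (grade-1 part of the geometric product vB).
Using e1_|e12 = e2, e2_|e12 = -e1, e1_|e13 = e3, e3_|e13 = -e1, e2_|e23 = e3, e3_|e23 = -e2:
e1 coeff: -v2*b12 - v3*b13 = -(1)*(1) - (-1)*(-4) = -5
e2 coeff: v1*b12 - v3*b23 = (-2)*(1) - (-1)*(-2) = -4
e3 coeff: v1*b13 + v2*b23 = (-2)*(-4) + (1)*(-2) = 6
v _| B = -5*e1 - 4*e2 + 6*e3


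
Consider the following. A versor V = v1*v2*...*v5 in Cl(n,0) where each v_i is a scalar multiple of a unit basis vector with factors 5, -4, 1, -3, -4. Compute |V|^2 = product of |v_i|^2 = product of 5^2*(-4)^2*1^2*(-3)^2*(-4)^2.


Each vector v_i has |v_i|^2 = s_i^2
Squared scales: 5^2 = 25, (-4)^2 = 16, 1^2 = 1, (-3)^2 = 9, (-4)^2 = 16
|V|^2 = 25 * 16 * 1 * 9 * 16
= 57600


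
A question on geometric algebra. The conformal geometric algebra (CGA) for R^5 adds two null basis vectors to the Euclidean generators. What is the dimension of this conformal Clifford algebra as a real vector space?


The conformal model of R^5 uses Cl(6,1): the 5 Euclidean generators plus two extra orthogonal generators e+ (e+^2 = +1) and e- (e-^2 = -1), from which the null vectors e0, einf are built.
Number of generators m = 5 + 2 = 7.
dim Cl(p,q) = 2^m = 2^7 = 128


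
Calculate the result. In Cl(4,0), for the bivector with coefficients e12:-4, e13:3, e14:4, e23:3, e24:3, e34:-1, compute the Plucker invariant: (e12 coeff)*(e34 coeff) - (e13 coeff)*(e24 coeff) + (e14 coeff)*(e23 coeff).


Plucker relation: af - be + cd
a*f = (-4)*(-1) = 4
b*e = 3*3 = 9
c*d = 4*3 = 12
af - be + cd = 4 - 9 + 12
= 7


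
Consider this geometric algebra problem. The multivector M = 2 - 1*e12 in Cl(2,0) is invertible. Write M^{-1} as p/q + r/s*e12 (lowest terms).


M = 2 - 1*e12, where e12^2 = -1.
Since M commutes with its reverse ~M = a - b*e12, M * ~M = a^2 - b^2*e12^2 = a^2 + b^2.
So M^{-1} = ~M / (a^2 + b^2) = (a - b*e12)/(a^2 + b^2).
a^2 + b^2 = 4 + 1 = 5
Scalar part = 2/5 = 2/5
Bivector coeff = 1/5 = 1/5
M^{-1} = 2/5 + 1/5*e12


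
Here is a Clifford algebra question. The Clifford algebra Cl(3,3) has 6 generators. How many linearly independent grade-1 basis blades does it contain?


Number of grade-k basis blades in Cl(p,q) with n = p + q is C(n, k).
n = 3 + 3 = 6
C(6, 1) = 6! / (1! * 5!)
= 720 / (1 * 120)
= 6


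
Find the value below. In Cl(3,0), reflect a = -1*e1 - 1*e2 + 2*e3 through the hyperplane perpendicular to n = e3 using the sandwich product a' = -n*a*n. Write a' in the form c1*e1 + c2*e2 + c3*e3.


Reflection formula: a' = -n*a*n, with n = e3 (unit vector, n^2 = 1).
For reflection through hyperplane perp to e3:
The component along e3 flips sign, others stay.
a = (-1, -1, 2)
a' = (-1, -1, -2)
a' = -1*e1 - 1*e2 - 2*e3


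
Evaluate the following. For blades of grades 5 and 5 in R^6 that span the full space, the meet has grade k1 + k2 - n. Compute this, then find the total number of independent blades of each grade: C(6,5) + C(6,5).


Meet grade = grade(A) + grade(B) - n
= 5 + 5 - 6 = 4
C(6,5) = 6
C(6,5) = 6
dim_A + dim_B = 6 + 6 = 12


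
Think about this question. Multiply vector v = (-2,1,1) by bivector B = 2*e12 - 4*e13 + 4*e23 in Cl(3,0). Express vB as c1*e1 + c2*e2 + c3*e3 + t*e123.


vB has grade-1 (vector) and grade-3 (trivector) parts: vB = (v _| B) + (v ^ B).
Vector part <vB>_1:
  e1: -v2*b12 - v3*b13 = -(1)*(2) - (1)*(-4) = 2
  e2: v1*b12 - v3*b23 = (-2)*(2) - (1)*(4) = -8
  e3: v1*b13 + v2*b23 = (-2)*(-4) + (1)*(4) = 12
Trivector part <vB>_3:
  e123: v1*b23 - v2*b13 + v3*b12 = (-2)*(4) - (1)*(-4) + (1)*(2) = -2
vB = 2*e1 - 8*e2 + 12*e3 - 2*e123


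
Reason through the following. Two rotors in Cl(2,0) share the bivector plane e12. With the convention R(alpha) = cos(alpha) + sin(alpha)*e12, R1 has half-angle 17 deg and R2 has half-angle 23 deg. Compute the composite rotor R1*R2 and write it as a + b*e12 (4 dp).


Same-plane rotors commute and their half-angles add:
R1*R2 = cos(a1 + a2) + sin(a1 + a2)*e12.
a1 + a2 = 17 + 23 = 40 deg
cos(40 deg) = 0.7660
sin(40 deg) = 0.6428
R1*R2 = 0.7660 + 0.6428*e12


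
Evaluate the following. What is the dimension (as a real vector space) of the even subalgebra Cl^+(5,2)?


Even subalgebra dimension = 2^(n-1)
n = 5 + 2 = 7
2^(7 - 1) = 2^6 = 64
Verification: sum of C(7,k) for even k = 1 + 21 + 35 + 7 = 64
Result = 64


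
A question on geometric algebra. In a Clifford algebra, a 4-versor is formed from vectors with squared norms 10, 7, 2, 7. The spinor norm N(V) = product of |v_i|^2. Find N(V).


Spinor norm N(V) = |v1|^2 * |v2|^2 * ... * |v4|^2
= 10 * 7 * 2 * 7
Running product: 10, 70, 140, 980
N(V) = 980


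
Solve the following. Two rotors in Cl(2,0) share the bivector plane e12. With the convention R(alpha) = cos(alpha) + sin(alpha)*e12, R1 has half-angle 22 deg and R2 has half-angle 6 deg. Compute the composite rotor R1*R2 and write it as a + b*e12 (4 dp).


Same-plane rotors commute and their half-angles add:
R1*R2 = cos(a1 + a2) + sin(a1 + a2)*e12.
a1 + a2 = 22 + 6 = 28 deg
cos(28 deg) = 0.8829
sin(28 deg) = 0.4695
R1*R2 = 0.8829 + 0.4695*e12
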